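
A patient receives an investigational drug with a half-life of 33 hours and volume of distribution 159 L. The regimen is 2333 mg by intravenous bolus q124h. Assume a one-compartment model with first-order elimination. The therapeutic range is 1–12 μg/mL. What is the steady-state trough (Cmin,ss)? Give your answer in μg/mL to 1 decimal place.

1.2 μg/mL

Over one 124-h interval, 124/33 ≈ 3.7576 half-lives elapse, leaving f ≈ 0.0739 of each dose.
Accumulation ratio R = 1/(1 − f) ≈ 1/0.9261 ≈ 1.0798.
Each bolus raises the concentration by D/Vd = 2333/159 ≈ 14.673 μg/mL.
Cmax,ss = C₀/(1 − f) ≈ 14.673/0.9261 ≈ 15.844 μg/mL.
One interval later, Cmin,ss = Cmax,ss·e^(−kτ) ≈ 15.844 × 0.0739 ≈ 1.171 μg/mL.
Trough 1.2 μg/mL vs MEC 1 μg/mL: adequate.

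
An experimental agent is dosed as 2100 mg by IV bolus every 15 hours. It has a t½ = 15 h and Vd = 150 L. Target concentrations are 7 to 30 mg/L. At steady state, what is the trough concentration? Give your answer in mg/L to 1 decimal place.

τ = 15 h = 1 half-life, so f = (1/2)^1 = 0.5.
Accumulation ratio R = 1/(1 − f) = 1/0.5 = 2/1.
Single-dose peak C₀ = D/Vd = 2100/150 = 14 mg/L.
Steady-state peak Cmax,ss = C₀·R = 14 × 2/1 ≈ 28.000 mg/L.
Steady-state trough Cmin,ss = Cmax,ss·f ≈ 28.000 × 0.5 ≈ 14.000 mg/L.
Trough 14.0 mg/L vs MEC 7 mg/L: adequate.

14.0 mg/L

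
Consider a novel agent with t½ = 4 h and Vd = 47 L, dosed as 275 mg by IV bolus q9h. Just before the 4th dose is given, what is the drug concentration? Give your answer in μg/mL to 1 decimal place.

1.5 μg/mL

f = (1/2)^(τ/t½) = (1/2)^(9/4) ≈ 0.2102.
C₀ = D/Vd = 275/47 ≈ 5.851 μg/mL.
Before the 4th dose, 3 doses have been given. Superposition: Cmin = C₀·(f + f² + … + f^3).
≈ 5.851 × (0.2102 + 0.0442 + 0.0093) ≈ 5.851 × 0.2637 ≈ 1.543 μg/mL.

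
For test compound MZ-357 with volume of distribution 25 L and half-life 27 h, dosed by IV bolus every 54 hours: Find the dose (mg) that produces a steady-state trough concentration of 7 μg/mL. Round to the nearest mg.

525 mg

τ/t½ = 54/27 ≈ 2, so f = (1/2)^(54/27) ≈ 0.250000.
Cmin,ss = (D/Vd)·f/(1−f), so D = Cmin,ss·Vd·(1−f)/f.
D = 7 × 25 × (1−f)/f ≈ 7 × 25 × 3.00000 ≈ 525.00 mg.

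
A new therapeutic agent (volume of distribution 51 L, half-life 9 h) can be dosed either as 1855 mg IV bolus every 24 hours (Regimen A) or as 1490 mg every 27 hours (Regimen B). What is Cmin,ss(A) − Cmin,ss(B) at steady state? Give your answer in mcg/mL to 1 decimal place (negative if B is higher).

2.6 mcg/mL

Regimen A: f = (1/2)^(24/9) ≈ 0.1575; Cmin,ss = (1855/51)·f/(1−f) ≈ 6.800 mcg/mL.
Regimen B: f = (1/2)^(27/9) ≈ 0.1250; Cmin,ss = (1490/51)·f/(1−f) ≈ 4.174 mcg/mL.
Difference ≈ 6.800 − 4.174 ≈ 2.626 mcg/mL.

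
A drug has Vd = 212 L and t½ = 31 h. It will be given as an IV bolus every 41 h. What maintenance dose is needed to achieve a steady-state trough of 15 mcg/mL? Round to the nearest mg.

4774 mg

τ/t½ = 41/31 ≈ 1.3226, so f = (1/2)^(41/31) ≈ 0.399819.
Cmin,ss = (D/Vd)·f/(1−f), so D = Cmin,ss·Vd·(1−f)/f.
D = 15 × 212 × (1−f)/f ≈ 15 × 212 × 1.50113 ≈ 4773.59 mg.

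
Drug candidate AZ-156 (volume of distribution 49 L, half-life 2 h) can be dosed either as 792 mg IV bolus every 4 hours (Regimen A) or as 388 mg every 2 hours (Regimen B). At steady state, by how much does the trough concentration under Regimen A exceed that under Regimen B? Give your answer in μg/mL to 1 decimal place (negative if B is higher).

-2.5 μg/mL

Regimen A: f = (1/2)^(4/2) ≈ 0.2500; Cmin,ss = (792/49)·f/(1−f) ≈ 5.388 μg/mL.
Regimen B: f = (1/2)^(2/2) ≈ 0.5000; Cmin,ss = (388/49)·f/(1−f) ≈ 7.918 μg/mL.
Difference ≈ 5.388 − 7.918 ≈ -2.530 μg/mL.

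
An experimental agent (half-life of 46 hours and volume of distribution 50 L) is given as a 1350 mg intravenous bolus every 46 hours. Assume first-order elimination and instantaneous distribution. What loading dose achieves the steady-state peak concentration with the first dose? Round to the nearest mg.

2700 mg

f = (1/2)^(46/46) ≈ 0.500000; accumulation ratio R = 1/(1−f) ≈ 2.00000.
Loading dose to hit Cmax,ss on first dose: D_load = D_maint·R ≈ 1350 × 2.00000 ≈ 2700.00 mg.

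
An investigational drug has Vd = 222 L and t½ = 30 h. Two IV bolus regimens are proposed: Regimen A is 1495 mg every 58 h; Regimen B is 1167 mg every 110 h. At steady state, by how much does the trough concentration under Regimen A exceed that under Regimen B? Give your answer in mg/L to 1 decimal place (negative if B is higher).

1.9 mg/L

Regimen A: f = (1/2)^(58/30) ≈ 0.2618; Cmin,ss = (1495/222)·f/(1−f) ≈ 2.388 mg/L.
Regimen B: f = (1/2)^(110/30) ≈ 0.0787; Cmin,ss = (1167/222)·f/(1−f) ≈ 0.449 mg/L.
Difference ≈ 2.388 − 0.449 ≈ 1.939 mg/L.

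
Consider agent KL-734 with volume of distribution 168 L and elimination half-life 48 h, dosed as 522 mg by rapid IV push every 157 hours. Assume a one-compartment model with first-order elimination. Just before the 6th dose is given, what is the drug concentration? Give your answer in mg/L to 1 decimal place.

0.4 mg/L

f = (1/2)^(τ/t½) = (1/2)^(157/48) ≈ 0.1036.
C₀ = D/Vd = 522/168 ≈ 3.107 mg/L.
Before the 6th dose, 5 doses have been given. Superposition: Cmin = C₀·(f + f² + … + f^5).
≈ 3.107 × (0.1036 + 0.0107 + 0.0011 + 0.0001 + 0.0000) ≈ 3.107 × 0.1155 ≈ 0.359 mg/L.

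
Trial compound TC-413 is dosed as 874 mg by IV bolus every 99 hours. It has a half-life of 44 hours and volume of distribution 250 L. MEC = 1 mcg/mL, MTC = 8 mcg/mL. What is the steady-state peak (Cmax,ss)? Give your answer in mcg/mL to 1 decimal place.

τ/t½ = 99/44 ≈ 2.25, so fraction remaining f = (1/2)^(99/44) ≈ 0.2102.
At steady state, accumulation factor R = 1/(1 − e^(−kτ)) ≈ 1.2661.
Each bolus raises the concentration by D/Vd = 874/250 ≈ 3.496 mcg/mL.
Steady-state peak Cmax,ss = C₀·R ≈ 3.496 × 1.2661 ≈ 4.426 mcg/mL.
Peak 4.4 mcg/mL vs MTC 8 mcg/mL: below toxic threshold.

4.4 mcg/mL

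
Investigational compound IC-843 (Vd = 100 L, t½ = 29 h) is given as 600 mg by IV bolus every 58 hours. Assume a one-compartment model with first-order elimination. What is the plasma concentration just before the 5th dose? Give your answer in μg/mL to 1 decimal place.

2.0 μg/mL

f = (1/2)^(τ/t½) = (1/2)^(58/29) ≈ 0.2500.
C₀ = D/Vd = 600/100 ≈ 6.000 μg/mL.
Before the 5th dose, 4 doses have been given. Superposition: Cmin = C₀·(f + f² + … + f^4).
≈ 6.000 × (0.2500 + 0.0625 + 0.0156 + 0.0039) ≈ 6.000 × 0.3320 ≈ 1.992 μg/mL.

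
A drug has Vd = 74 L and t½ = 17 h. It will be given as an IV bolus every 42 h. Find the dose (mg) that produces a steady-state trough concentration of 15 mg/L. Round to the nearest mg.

5042 mg

τ/t½ = 42/17 ≈ 2.4706, so f = (1/2)^(42/17) ≈ 0.180418.
Cmin,ss = (D/Vd)·f/(1−f), so D = Cmin,ss·Vd·(1−f)/f.
D = 15 × 74 × (1−f)/f ≈ 15 × 74 × 4.54268 ≈ 5042.37 mg.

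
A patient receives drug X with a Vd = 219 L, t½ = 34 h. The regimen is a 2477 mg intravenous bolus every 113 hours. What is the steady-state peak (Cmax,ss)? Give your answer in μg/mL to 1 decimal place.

12.6 μg/mL

Over one 113-h interval, 113/34 ≈ 3.3235 half-lives elapse, leaving f ≈ 0.0999 of each dose.
At steady state, accumulation factor R = 1/(1 − e^(−kτ)) ≈ 1.1110.
Single-dose peak C₀ = D/Vd = 2477/219 ≈ 11.311 μg/mL.
Steady-state peak Cmax,ss = C₀·R ≈ 11.311 × 1.1110 ≈ 12.567 μg/mL.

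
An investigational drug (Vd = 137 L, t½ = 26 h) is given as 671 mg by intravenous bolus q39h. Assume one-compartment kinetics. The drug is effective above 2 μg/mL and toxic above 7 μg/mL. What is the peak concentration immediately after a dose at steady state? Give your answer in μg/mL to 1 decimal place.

7.6 μg/mL

τ/t½ = 39/26 ≈ 1.5, so fraction remaining f = (1/2)^(39/26) ≈ 0.3536.
Accumulation ratio R = 1/(1 − f) ≈ 1/0.6464 ≈ 1.5470.
Each bolus raises the concentration by D/Vd = 671/137 ≈ 4.898 μg/mL.
Steady-state peak Cmax,ss = C₀·R ≈ 4.898 × 1.5470 ≈ 7.577 μg/mL.
Peak 7.6 μg/mL vs MTC 7 μg/mL: exceeds toxic threshold.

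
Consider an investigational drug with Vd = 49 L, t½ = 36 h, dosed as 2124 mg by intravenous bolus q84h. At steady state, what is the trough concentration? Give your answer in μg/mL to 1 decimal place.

10.7 μg/mL

Over one 84-h interval, 84/36 ≈ 2.3333 half-lives elapse, leaving f ≈ 0.1984 of each dose.
Accumulation ratio R = 1/(1 − f) ≈ 1/0.8016 ≈ 1.2475.
Each bolus raises the concentration by D/Vd = 2124/49 ≈ 43.347 μg/mL.
Cmax,ss = C₀/(1 − f) ≈ 43.347/0.8016 ≈ 54.076 μg/mL.
Steady-state trough Cmin,ss = Cmax,ss·f ≈ 54.076 × 0.1984 ≈ 10.729 μg/mL.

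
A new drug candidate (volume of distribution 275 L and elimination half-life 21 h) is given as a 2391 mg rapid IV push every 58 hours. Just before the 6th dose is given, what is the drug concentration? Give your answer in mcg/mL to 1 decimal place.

f = (1/2)^(τ/t½) = (1/2)^(58/21) ≈ 0.1474.
C₀ = D/Vd = 2391/275 ≈ 8.695 mcg/mL.
Before the 6th dose, 5 doses have been given. Superposition: Cmin = C₀·(f + f² + … + f^5).
≈ 8.695 × (0.1474 + 0.0217 + 0.0032 + 0.0005 + 0.0001) ≈ 8.695 × 0.1729 ≈ 1.503 mcg/mL.

1.5 mcg/mL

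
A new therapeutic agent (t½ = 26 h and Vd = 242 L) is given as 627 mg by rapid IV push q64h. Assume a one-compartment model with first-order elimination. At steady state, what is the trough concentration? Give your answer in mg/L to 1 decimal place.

τ/t½ = 64/26 ≈ 2.4615, so fraction remaining f = (1/2)^(64/26) ≈ 0.1816.
At steady state, accumulation factor R = 1/(1 − e^(−kτ)) ≈ 1.2219.
Single-dose peak C₀ = D/Vd = 627/242 ≈ 2.591 mg/L.
Cmax,ss = C₀/(1 − f) ≈ 2.591/0.8184 ≈ 3.166 mg/L.
Steady-state trough Cmin,ss = Cmax,ss·f ≈ 3.166 × 0.1816 ≈ 0.575 mg/L.

0.6 mg/L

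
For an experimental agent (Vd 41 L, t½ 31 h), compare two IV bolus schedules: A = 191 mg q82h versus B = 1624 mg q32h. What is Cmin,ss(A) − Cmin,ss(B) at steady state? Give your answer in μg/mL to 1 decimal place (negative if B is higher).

-37.0 μg/mL

Regimen A: f = (1/2)^(82/31) ≈ 0.1599; Cmin,ss = (191/41)·f/(1−f) ≈ 0.887 μg/mL.
Regimen B: f = (1/2)^(32/31) ≈ 0.4889; Cmin,ss = (1624/41)·f/(1−f) ≈ 37.889 μg/mL.
Difference ≈ 0.887 − 37.889 ≈ -37.002 μg/mL.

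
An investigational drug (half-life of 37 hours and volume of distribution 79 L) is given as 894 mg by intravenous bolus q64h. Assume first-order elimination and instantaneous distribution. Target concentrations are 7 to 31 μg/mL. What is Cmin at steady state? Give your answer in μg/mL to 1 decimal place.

τ/t½ = 64/37 ≈ 1.7297, so fraction remaining f = (1/2)^(64/37) ≈ 0.3015.
Each bolus raises the concentration by D/Vd = 894/79 ≈ 11.316 μg/mL.
Steady-state trough Cmin,ss = C₀·f/(1−f) ≈ 11.316 × 0.3015/0.6985 ≈ 4.884 μg/mL.
Trough 4.9 μg/mL vs MEC 7 μg/mL: subtherapeutic.

4.9 μg/mL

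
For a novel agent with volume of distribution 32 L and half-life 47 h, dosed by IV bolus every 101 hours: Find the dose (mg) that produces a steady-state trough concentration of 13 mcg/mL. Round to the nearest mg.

τ/t½ = 101/47 ≈ 2.1489, so f = (1/2)^(101/47) ≈ 0.225479.
Cmin,ss = (D/Vd)·f/(1−f), so D = Cmin,ss·Vd·(1−f)/f.
D = 13 × 32 × (1−f)/f ≈ 13 × 32 × 3.43500 ≈ 1428.96 mg.

1429 mg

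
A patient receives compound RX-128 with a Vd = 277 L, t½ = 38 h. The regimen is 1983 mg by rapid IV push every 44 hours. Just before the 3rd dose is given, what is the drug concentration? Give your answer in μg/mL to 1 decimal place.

4.6 μg/mL

f = (1/2)^(τ/t½) = (1/2)^(44/38) ≈ 0.4482.
C₀ = D/Vd = 1983/277 ≈ 7.159 μg/mL.
Before the 3rd dose, 2 doses have been given. Superposition: Cmin = C₀·(f + f²).
≈ 7.159 × (0.4482 + 0.2009) ≈ 7.159 × 0.6491 ≈ 4.647 μg/mL.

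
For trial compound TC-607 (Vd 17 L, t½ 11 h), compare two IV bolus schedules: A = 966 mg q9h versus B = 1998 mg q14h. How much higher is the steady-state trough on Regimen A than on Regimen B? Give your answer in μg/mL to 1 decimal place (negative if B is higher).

-8.5 μg/mL

Regimen A: f = (1/2)^(9/11) ≈ 0.5672; Cmin,ss = (966/17)·f/(1−f) ≈ 74.469 μg/mL.
Regimen B: f = (1/2)^(14/11) ≈ 0.4139; Cmin,ss = (1998/17)·f/(1−f) ≈ 82.999 μg/mL.
Difference ≈ 74.469 − 82.999 ≈ -8.530 μg/mL.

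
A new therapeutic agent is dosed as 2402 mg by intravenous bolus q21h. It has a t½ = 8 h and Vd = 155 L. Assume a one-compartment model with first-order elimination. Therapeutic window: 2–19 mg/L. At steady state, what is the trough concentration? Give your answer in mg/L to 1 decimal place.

3.0 mg/L

Over one 21-h interval, 21/8 ≈ 2.625 half-lives elapse, leaving f ≈ 0.1621 of each dose.
At steady state, accumulation factor R = 1/(1 − e^(−kτ)) ≈ 1.1935.
Each bolus raises the concentration by D/Vd = 2402/155 ≈ 15.497 mg/L.
Steady-state peak Cmax,ss = C₀·R ≈ 15.497 × 1.1935 ≈ 18.496 mg/L.
One interval later, Cmin,ss = Cmax,ss·e^(−kτ) ≈ 18.496 × 0.1621 ≈ 2.998 mg/L.
Trough 3.0 mg/L vs MEC 2 mg/L: adequate.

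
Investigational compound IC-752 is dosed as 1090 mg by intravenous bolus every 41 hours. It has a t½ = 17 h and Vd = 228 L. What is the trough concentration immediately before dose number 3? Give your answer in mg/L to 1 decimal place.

f = (1/2)^(τ/t½) = (1/2)^(41/17) ≈ 0.1879.
C₀ = D/Vd = 1090/228 ≈ 4.781 mg/L.
Before the 3rd dose, 2 doses have been given. Superposition: Cmin = C₀·(f + f²).
≈ 4.781 × (0.1879 + 0.0353) ≈ 4.781 × 0.2232 ≈ 1.067 mg/L.

1.1 mg/L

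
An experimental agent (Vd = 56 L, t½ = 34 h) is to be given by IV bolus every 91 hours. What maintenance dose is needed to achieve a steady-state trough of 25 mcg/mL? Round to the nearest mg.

7550 mg

τ/t½ = 91/34 ≈ 2.6765, so f = (1/2)^(91/34) ≈ 0.156424.
Cmin,ss = (D/Vd)·f/(1−f), so D = Cmin,ss·Vd·(1−f)/f.
D = 25 × 56 × (1−f)/f ≈ 25 × 56 × 5.39288 ≈ 7550.03 mg.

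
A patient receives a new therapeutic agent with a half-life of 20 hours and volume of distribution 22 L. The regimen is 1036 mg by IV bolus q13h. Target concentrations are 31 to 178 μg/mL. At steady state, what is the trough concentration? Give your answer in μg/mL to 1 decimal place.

82.7 μg/mL

Over one 13-h interval, 13/20 ≈ 0.65 half-lives elapse, leaving f ≈ 0.6373 of each dose.
Accumulation ratio R = 1/(1 − f) ≈ 1/0.3627 ≈ 2.7571.
Single-dose peak C₀ = D/Vd = 1036/22 ≈ 47.091 μg/mL.
Cmax,ss = C₀/(1 − f) ≈ 47.091/0.3627 ≈ 129.835 μg/mL.
Steady-state trough Cmin,ss = Cmax,ss·f ≈ 129.835 × 0.6373 ≈ 82.744 μg/mL.
Trough 82.7 μg/mL vs MEC 31 μg/mL: adequate.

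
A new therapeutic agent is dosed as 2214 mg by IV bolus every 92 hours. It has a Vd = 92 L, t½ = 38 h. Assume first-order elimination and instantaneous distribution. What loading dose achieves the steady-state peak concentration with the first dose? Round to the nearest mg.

2722 mg

f = (1/2)^(92/38) ≈ 0.186720; accumulation ratio R = 1/(1−f) ≈ 1.22959.
Loading dose to hit Cmax,ss on first dose: D_load = D_maint·R ≈ 2214 × 1.22959 ≈ 2722.31 mg.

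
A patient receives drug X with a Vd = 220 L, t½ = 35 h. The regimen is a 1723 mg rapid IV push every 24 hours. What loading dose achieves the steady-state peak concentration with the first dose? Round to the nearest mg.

f = (1/2)^(24/35) ≈ 0.621698; accumulation ratio R = 1/(1−f) ≈ 2.64339.
Loading dose to hit Cmax,ss on first dose: D_load = D_maint·R ≈ 1723 × 2.64339 ≈ 4554.56 mg.

4555 mg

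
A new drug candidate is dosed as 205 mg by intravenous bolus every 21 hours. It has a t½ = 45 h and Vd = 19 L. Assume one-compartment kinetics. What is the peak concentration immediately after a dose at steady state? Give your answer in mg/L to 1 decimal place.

39.0 mg/L

k = ln2/t½ = ln2/45 ≈ 0.015403 h⁻¹; fraction remaining f = e^(−kτ) = e^(−0.015403×21) ≈ 0.7236.
Accumulation ratio R = 1/(1 − f) ≈ 1/0.2764 ≈ 3.6179.
Each bolus raises the concentration by D/Vd = 205/19 ≈ 10.789 mg/L.
Cmax,ss = C₀/(1 − f) ≈ 10.789/0.2764 ≈ 39.034 mg/L.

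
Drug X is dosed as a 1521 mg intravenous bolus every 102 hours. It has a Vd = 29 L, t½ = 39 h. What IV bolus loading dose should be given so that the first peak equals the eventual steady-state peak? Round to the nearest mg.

f = (1/2)^(102/39) ≈ 0.163189; accumulation ratio R = 1/(1−f) ≈ 1.19501.
Loading dose to hit Cmax,ss on first dose: D_load = D_maint·R ≈ 1521 × 1.19501 ≈ 1817.61 mg.

1818 mg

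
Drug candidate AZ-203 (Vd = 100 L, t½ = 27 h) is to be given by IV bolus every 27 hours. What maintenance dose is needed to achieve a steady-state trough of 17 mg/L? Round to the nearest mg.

1700 mg

τ/t½ = 27/27 ≈ 1, so f = (1/2)^(27/27) ≈ 0.500000.
Cmin,ss = (D/Vd)·f/(1−f), so D = Cmin,ss·Vd·(1−f)/f.
D = 17 × 100 × (1−f)/f ≈ 17 × 100 × 1.00000 ≈ 1700.00 mg.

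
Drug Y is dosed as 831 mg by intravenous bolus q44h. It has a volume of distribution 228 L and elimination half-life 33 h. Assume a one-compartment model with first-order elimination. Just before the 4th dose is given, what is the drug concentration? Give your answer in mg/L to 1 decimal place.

2.2 mg/L

f = (1/2)^(τ/t½) = (1/2)^(44/33) ≈ 0.3969.
C₀ = D/Vd = 831/228 ≈ 3.645 mg/L.
Before the 4th dose, 3 doses have been given. Superposition: Cmin = C₀·(f + f² + … + f^3).
≈ 3.645 × (0.3969 + 0.1575 + 0.0625) ≈ 3.645 × 0.6169 ≈ 2.249 mg/L.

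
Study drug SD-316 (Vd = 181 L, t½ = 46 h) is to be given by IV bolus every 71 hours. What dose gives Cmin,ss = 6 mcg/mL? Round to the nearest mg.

τ/t½ = 71/46 ≈ 1.5435, so f = (1/2)^(71/46) ≈ 0.343057.
Cmin,ss = (D/Vd)·f/(1−f), so D = Cmin,ss·Vd·(1−f)/f.
D = 6 × 181 × (1−f)/f ≈ 6 × 181 × 1.91497 ≈ 2079.66 mg.

2080 mg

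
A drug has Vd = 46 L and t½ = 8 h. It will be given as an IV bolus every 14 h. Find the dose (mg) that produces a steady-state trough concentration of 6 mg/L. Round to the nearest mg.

652 mg

τ/t½ = 14/8 ≈ 1.75, so f = (1/2)^(14/8) ≈ 0.297302.
Cmin,ss = (D/Vd)·f/(1−f), so D = Cmin,ss·Vd·(1−f)/f.
D = 6 × 46 × (1−f)/f ≈ 6 × 46 × 2.36358 ≈ 652.35 mg.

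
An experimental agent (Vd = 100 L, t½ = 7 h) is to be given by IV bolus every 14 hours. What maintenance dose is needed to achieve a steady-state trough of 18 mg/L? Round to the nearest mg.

τ/t½ = 14/7 ≈ 2, so f = (1/2)^(14/7) ≈ 0.250000.
Cmin,ss = (D/Vd)·f/(1−f), so D = Cmin,ss·Vd·(1−f)/f.
D = 18 × 100 × (1−f)/f ≈ 18 × 100 × 3.00000 ≈ 5400.00 mg.

5400 mg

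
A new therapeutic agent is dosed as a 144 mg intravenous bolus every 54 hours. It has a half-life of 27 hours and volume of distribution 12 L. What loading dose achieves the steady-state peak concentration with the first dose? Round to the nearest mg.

192 mg

f = (1/2)^(54/27) ≈ 0.250000; accumulation ratio R = 1/(1−f) ≈ 1.33333.
Loading dose to hit Cmax,ss on first dose: D_load = D_maint·R ≈ 144 × 1.33333 ≈ 192.00 mg.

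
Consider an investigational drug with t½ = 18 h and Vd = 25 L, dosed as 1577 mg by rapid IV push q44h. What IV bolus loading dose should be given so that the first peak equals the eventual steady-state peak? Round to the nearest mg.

1932 mg

f = (1/2)^(44/18) ≈ 0.183717; accumulation ratio R = 1/(1−f) ≈ 1.22507.
Loading dose to hit Cmax,ss on first dose: D_load = D_maint·R ≈ 1577 × 1.22507 ≈ 1931.94 mg.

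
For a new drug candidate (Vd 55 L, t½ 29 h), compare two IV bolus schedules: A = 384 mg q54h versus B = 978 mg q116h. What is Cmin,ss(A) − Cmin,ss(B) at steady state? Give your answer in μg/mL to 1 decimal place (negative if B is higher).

1.5 μg/mL

Regimen A: f = (1/2)^(54/29) ≈ 0.2751; Cmin,ss = (384/55)·f/(1−f) ≈ 2.650 μg/mL.
Regimen B: f = (1/2)^(116/29) ≈ 0.0625; Cmin,ss = (978/55)·f/(1−f) ≈ 1.185 μg/mL.
Difference ≈ 2.650 − 1.185 ≈ 1.465 μg/mL.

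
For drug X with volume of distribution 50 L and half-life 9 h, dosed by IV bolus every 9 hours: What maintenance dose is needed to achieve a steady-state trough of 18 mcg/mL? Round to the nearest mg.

900 mg

τ/t½ = 9/9 ≈ 1, so f = (1/2)^(9/9) ≈ 0.500000.
Cmin,ss = (D/Vd)·f/(1−f), so D = Cmin,ss·Vd·(1−f)/f.
D = 18 × 50 × (1−f)/f ≈ 18 × 50 × 1.00000 ≈ 900.00 mg.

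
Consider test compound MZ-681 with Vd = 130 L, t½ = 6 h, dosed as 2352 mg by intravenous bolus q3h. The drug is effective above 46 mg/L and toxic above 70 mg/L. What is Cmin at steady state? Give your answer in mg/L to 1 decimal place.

k = ln2/t½ = ln2/6 ≈ 0.115525 h⁻¹; fraction remaining f = e^(−kτ) = e^(−0.115525×3) ≈ 0.7071.
Each bolus raises the concentration by D/Vd = 2352/130 ≈ 18.092 mg/L.
Steady-state trough Cmin,ss = C₀·f/(1−f) ≈ 18.092 × 0.7071/0.2929 ≈ 43.677 mg/L.
Trough 43.7 mg/L vs MEC 46 mg/L: subtherapeutic.

43.7 mg/L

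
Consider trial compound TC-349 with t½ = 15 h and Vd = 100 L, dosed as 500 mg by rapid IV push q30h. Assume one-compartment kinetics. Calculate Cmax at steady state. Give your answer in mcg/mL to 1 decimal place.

The dosing interval is 2 half-lives, so f = 2^(−2) = 0.25.
Accumulation ratio R = 1/(1 − f) = 1/0.75 = 4/3.
Single-dose peak C₀ = D/Vd = 500/100 = 5 mcg/mL.
Steady-state peak Cmax,ss = C₀·R = 5 × 4/3 ≈ 6.667 mcg/mL.

6.7 mcg/mL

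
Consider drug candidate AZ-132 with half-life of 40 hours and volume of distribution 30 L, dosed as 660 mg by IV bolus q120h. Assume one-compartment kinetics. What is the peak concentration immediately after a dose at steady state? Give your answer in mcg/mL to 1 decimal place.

25.1 mcg/mL

τ = 120 h = 3 half-lives, so f = (1/2)^3 = 0.125.
Accumulation ratio R = 1/(1 − f) = 1/0.875 = 8/7.
Single-dose peak C₀ = D/Vd = 660/30 = 22 mcg/mL.
Steady-state peak Cmax,ss = C₀·R = 22 × 8/7 ≈ 25.143 mcg/mL.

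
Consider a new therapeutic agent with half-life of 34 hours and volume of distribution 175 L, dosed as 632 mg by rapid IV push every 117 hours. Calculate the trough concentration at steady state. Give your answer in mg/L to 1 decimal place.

Over one 117-h interval, 117/34 ≈ 3.4412 half-lives elapse, leaving f ≈ 0.0921 of each dose.
Accumulation ratio R = 1/(1 − f) ≈ 1/0.9079 ≈ 1.1014.
Single-dose peak C₀ = D/Vd = 632/175 ≈ 3.611 mg/L.
Cmax,ss = C₀/(1 − f) ≈ 3.611/0.9079 ≈ 3.977 mg/L.
Steady-state trough Cmin,ss = Cmax,ss·f ≈ 3.977 × 0.0921 ≈ 0.366 mg/L.

0.4 mg/L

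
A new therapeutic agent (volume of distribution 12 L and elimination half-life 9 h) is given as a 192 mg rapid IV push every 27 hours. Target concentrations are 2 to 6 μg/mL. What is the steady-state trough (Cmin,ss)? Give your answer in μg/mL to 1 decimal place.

2.3 μg/mL

τ = 27 h = 3 half-lives, so f = (1/2)^3 = 0.125.
Accumulation ratio R = 1/(1 − f) = 1/0.875 = 8/7.
Single-dose peak C₀ = D/Vd = 192/12 = 16 μg/mL.
Steady-state peak Cmax,ss = C₀·R = 16 × 8/7 ≈ 18.286 μg/mL.
Steady-state trough Cmin,ss = Cmax,ss·f ≈ 18.286 × 0.125 ≈ 2.286 μg/mL.
Trough 2.3 μg/mL vs MEC 2 μg/mL: adequate.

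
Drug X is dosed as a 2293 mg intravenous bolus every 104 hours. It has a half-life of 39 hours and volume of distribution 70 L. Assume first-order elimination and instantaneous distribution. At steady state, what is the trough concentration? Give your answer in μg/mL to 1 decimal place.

Over one 104-h interval, 104/39 ≈ 2.6667 half-lives elapse, leaving f ≈ 0.1575 of each dose.
Each bolus raises the concentration by D/Vd = 2293/70 ≈ 32.757 μg/mL.
Steady-state trough Cmin,ss = C₀·f/(1−f) ≈ 32.757 × 0.1575/0.8425 ≈ 6.124 μg/mL.

6.1 μg/mL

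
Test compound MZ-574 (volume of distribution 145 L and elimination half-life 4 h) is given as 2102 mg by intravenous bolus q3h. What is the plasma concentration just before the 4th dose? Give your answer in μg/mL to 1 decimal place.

f = (1/2)^(τ/t½) = (1/2)^(3/4) ≈ 0.5946.
C₀ = D/Vd = 2102/145 ≈ 14.497 μg/mL.
Before the 4th dose, 3 doses have been given. Superposition: Cmin = C₀·(f + f² + … + f^3).
≈ 14.497 × (0.5946 + 0.3535 + 0.2102) ≈ 14.497 × 1.1583 ≈ 16.792 μg/mL.

16.8 μg/mL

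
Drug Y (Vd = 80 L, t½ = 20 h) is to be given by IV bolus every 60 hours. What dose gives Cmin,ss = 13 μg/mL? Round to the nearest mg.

τ/t½ = 60/20 ≈ 3, so f = (1/2)^(60/20) ≈ 0.125000.
Cmin,ss = (D/Vd)·f/(1−f), so D = Cmin,ss·Vd·(1−f)/f.
D = 13 × 80 × (1−f)/f ≈ 13 × 80 × 7.00000 ≈ 7280.00 mg.

7280 mg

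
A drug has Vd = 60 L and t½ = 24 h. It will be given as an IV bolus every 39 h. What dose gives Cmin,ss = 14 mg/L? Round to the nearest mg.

τ/t½ = 39/24 ≈ 1.625, so f = (1/2)^(39/24) ≈ 0.324210.
Cmin,ss = (D/Vd)·f/(1−f), so D = Cmin,ss·Vd·(1−f)/f.
D = 14 × 60 × (1−f)/f ≈ 14 × 60 × 2.08442 ≈ 1750.91 mg.

1751 mg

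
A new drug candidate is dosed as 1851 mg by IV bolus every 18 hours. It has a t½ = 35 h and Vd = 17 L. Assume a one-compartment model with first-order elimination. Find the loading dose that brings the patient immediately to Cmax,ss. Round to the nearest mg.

6173 mg

f = (1/2)^(18/35) ≈ 0.700139; accumulation ratio R = 1/(1−f) ≈ 3.33488.
Loading dose to hit Cmax,ss on first dose: D_load = D_maint·R ≈ 1851 × 3.33488 ≈ 6172.86 mg.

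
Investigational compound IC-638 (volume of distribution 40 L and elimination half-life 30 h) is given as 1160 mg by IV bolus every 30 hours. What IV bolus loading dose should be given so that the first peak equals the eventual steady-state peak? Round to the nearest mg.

f = (1/2)^(30/30) ≈ 0.500000; accumulation ratio R = 1/(1−f) ≈ 2.00000.
Loading dose to hit Cmax,ss on first dose: D_load = D_maint·R ≈ 1160 × 2.00000 ≈ 2320.00 mg.

2320 mg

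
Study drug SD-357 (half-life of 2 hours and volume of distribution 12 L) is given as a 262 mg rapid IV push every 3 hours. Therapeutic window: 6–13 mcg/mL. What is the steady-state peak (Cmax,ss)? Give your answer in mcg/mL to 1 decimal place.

33.8 mcg/mL

τ/t½ = 3/2 ≈ 1.5, so fraction remaining f = (1/2)^(3/2) ≈ 0.3536.
At steady state, accumulation factor R = 1/(1 − e^(−kτ)) ≈ 1.5470.
Each bolus raises the concentration by D/Vd = 262/12 ≈ 21.833 mcg/mL.
Steady-state peak Cmax,ss = C₀·R ≈ 21.833 × 1.5470 ≈ 33.776 mcg/mL.
Peak 33.8 mcg/mL vs MTC 13 mcg/mL: exceeds toxic threshold.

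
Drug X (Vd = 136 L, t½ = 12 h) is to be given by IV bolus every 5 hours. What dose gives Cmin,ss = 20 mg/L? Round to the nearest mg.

911 mg

τ/t½ = 5/12 ≈ 0.41667, so f = (1/2)^(5/12) ≈ 0.749154.
Cmin,ss = (D/Vd)·f/(1−f), so D = Cmin,ss·Vd·(1−f)/f.
D = 20 × 136 × (1−f)/f ≈ 20 × 136 × 0.33484 ≈ 910.76 mg.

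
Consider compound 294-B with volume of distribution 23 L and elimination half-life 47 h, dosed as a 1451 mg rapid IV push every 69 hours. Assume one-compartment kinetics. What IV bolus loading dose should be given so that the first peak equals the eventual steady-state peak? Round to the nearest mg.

f = (1/2)^(69/47) ≈ 0.361462; accumulation ratio R = 1/(1−f) ≈ 1.56608.
Loading dose to hit Cmax,ss on first dose: D_load = D_maint·R ≈ 1451 × 1.56608 ≈ 2272.38 mg.

2272 mg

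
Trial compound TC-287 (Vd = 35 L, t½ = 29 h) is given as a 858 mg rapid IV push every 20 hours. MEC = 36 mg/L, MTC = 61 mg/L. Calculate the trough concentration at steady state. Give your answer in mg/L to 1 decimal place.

k = ln2/t½ = ln2/29 ≈ 0.023902 h⁻¹; fraction remaining f = e^(−kτ) = e^(−0.023902×20) ≈ 0.6200.
Accumulation ratio R = 1/(1 − f) ≈ 1/0.3800 ≈ 2.6316.
Single-dose peak C₀ = D/Vd = 858/35 ≈ 24.514 mg/L.
Cmax,ss = C₀/(1 − f) ≈ 24.514/0.3800 ≈ 64.511 mg/L.
Steady-state trough Cmin,ss = Cmax,ss·f ≈ 64.511 × 0.6200 ≈ 39.997 mg/L.
Trough 40.0 mg/L vs MEC 36 mg/L: adequate.

40.0 mg/L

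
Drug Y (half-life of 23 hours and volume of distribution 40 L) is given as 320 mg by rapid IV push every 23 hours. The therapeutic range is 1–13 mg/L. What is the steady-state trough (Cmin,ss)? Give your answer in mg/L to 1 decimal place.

τ = 23 h = 1 half-life, so f = (1/2)^1 = 0.5.
At steady state, R = 1/(1 − 0.5) = 2/1.
Single-dose peak C₀ = D/Vd = 320/40 = 8 mg/L.
Steady-state peak Cmax,ss = C₀·R = 8 × 2/1 ≈ 16.000 mg/L.
Steady-state trough Cmin,ss = Cmax,ss·f ≈ 16.000 × 0.5 ≈ 8.000 mg/L.
Trough 8.0 mg/L vs MEC 1 mg/L: adequate.

8.0 mg/L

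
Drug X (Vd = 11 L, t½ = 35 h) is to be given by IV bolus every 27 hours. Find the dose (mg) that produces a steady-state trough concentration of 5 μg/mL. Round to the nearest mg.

τ/t½ = 27/35 ≈ 0.77143, so f = (1/2)^(27/35) ≈ 0.585837.
Cmin,ss = (D/Vd)·f/(1−f), so D = Cmin,ss·Vd·(1−f)/f.
D = 5 × 11 × (1−f)/f ≈ 5 × 11 × 0.70696 ≈ 38.88 mg.

39 mg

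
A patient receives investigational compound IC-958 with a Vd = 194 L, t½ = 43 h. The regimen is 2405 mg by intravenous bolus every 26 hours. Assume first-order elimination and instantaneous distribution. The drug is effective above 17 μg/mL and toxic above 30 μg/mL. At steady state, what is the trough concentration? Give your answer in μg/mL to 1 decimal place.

23.8 μg/mL

τ/t½ = 26/43 ≈ 0.60465, so fraction remaining f = (1/2)^(26/43) ≈ 0.6576.
Single-dose peak C₀ = D/Vd = 2405/194 ≈ 12.397 μg/mL.
Steady-state trough Cmin,ss = C₀·f/(1−f) ≈ 12.397 × 0.6576/0.3424 ≈ 23.809 μg/mL.
Trough 23.8 μg/mL vs MEC 17 μg/mL: adequate.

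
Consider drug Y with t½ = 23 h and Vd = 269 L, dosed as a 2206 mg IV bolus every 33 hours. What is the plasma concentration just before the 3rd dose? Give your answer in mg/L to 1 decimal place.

4.2 mg/L

f = (1/2)^(τ/t½) = (1/2)^(33/23) ≈ 0.3699.
C₀ = D/Vd = 2206/269 ≈ 8.201 mg/L.
Before the 3rd dose, 2 doses have been given. Superposition: Cmin = C₀·(f + f²).
≈ 8.201 × (0.3699 + 0.1368) ≈ 8.201 × 0.5067 ≈ 4.155 mg/L.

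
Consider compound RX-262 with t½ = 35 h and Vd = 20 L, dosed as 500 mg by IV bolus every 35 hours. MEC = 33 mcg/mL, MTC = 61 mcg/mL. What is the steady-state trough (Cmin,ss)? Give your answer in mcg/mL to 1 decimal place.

The dosing interval is 1 half-life, so f = 2^(−1) = 0.5.
At steady state, R = 1/(1 − 0.5) = 2/1.
Single-dose peak C₀ = D/Vd = 500/20 = 25 mcg/mL.
Steady-state peak Cmax,ss = C₀·R = 25 × 2/1 ≈ 50.000 mcg/mL.
Steady-state trough Cmin,ss = Cmax,ss·f ≈ 50.000 × 0.5 ≈ 25.000 mcg/mL.
Trough 25.0 mcg/mL vs MEC 33 mcg/mL: subtherapeutic.

25.0 mcg/mL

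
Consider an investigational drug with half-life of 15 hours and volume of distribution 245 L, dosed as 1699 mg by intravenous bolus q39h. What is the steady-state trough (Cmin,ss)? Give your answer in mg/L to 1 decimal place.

k = ln2/t½ = ln2/15 ≈ 0.046210 h⁻¹; fraction remaining f = e^(−kτ) = e^(−0.046210×39) ≈ 0.1649.
At steady state, accumulation factor R = 1/(1 − e^(−kτ)) ≈ 1.1975.
Each bolus raises the concentration by D/Vd = 1699/245 ≈ 6.935 mg/L.
Steady-state peak Cmax,ss = C₀·R ≈ 6.935 × 1.1975 ≈ 8.305 mg/L.
Steady-state trough Cmin,ss = Cmax,ss·f ≈ 8.305 × 0.1649 ≈ 1.369 mg/L.

1.4 mg/L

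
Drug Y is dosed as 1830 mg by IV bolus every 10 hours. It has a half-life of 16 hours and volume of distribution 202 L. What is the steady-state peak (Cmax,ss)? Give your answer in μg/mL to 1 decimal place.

25.8 μg/mL

Over one 10-h interval, 10/16 ≈ 0.625 half-lives elapse, leaving f ≈ 0.6484 of each dose.
At steady state, accumulation factor R = 1/(1 − e^(−kτ)) ≈ 2.8441.
Each bolus raises the concentration by D/Vd = 1830/202 ≈ 9.059 μg/mL.
Cmax,ss = C₀/(1 − f) ≈ 9.059/0.3516 ≈ 25.765 μg/mL.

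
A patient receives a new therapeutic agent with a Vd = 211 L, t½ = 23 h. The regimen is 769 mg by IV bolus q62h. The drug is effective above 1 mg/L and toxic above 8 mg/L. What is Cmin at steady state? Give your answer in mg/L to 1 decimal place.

Over one 62-h interval, 62/23 ≈ 2.6957 half-lives elapse, leaving f ≈ 0.1544 of each dose.
Each bolus raises the concentration by D/Vd = 769/211 ≈ 3.645 mg/L.
Steady-state trough Cmin,ss = C₀·f/(1−f) ≈ 3.645 × 0.1544/0.8456 ≈ 0.666 mg/L.
Trough 0.7 mg/L vs MEC 1 mg/L: subtherapeutic.

0.7 mg/L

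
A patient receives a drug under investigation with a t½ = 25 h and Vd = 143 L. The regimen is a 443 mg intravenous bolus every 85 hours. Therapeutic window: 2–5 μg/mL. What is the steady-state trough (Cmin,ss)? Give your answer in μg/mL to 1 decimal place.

0.3 μg/mL

Over one 85-h interval, 85/25 ≈ 3.4 half-lives elapse, leaving f ≈ 0.0947 of each dose.
Accumulation ratio R = 1/(1 − f) ≈ 1/0.9053 ≈ 1.1046.
Single-dose peak C₀ = D/Vd = 443/143 ≈ 3.098 μg/mL.
Steady-state peak Cmax,ss = C₀·R ≈ 3.098 × 1.1046 ≈ 3.422 μg/mL.
Steady-state trough Cmin,ss = Cmax,ss·f ≈ 3.422 × 0.0947 ≈ 0.324 μg/mL.
Trough 0.3 μg/mL vs MEC 2 μg/mL: subtherapeutic.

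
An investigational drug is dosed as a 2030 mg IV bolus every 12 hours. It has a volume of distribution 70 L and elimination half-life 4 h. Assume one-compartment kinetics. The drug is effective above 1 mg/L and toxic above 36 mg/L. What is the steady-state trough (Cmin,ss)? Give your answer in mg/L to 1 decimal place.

τ = 12 h = 3 half-lives, so f = (1/2)^3 = 0.125.
At steady state, R = 1/(1 − 0.125) = 8/7.
Single-dose peak C₀ = D/Vd = 2030/70 = 29 mg/L.
Steady-state peak Cmax,ss = C₀·R = 29 × 8/7 ≈ 33.143 mg/L.
Steady-state trough Cmin,ss = Cmax,ss·f ≈ 33.143 × 0.125 ≈ 4.143 mg/L.
Trough 4.1 mg/L vs MEC 1 mg/L: adequate.

4.1 mg/L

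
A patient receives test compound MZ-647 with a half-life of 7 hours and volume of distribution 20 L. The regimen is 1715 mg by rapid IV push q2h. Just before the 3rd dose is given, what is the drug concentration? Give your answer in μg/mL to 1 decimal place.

128.0 μg/mL

f = (1/2)^(τ/t½) = (1/2)^(2/7) ≈ 0.8203.
C₀ = D/Vd = 1715/20 ≈ 85.750 μg/mL.
Before the 3rd dose, 2 doses have been given. Superposition: Cmin = C₀·(f + f²).
≈ 85.750 × (0.8203 + 0.6729) ≈ 85.750 × 1.4932 ≈ 128.042 μg/mL.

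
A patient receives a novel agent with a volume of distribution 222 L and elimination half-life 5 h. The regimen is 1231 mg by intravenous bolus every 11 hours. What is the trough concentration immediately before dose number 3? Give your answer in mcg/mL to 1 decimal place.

1.5 mcg/mL

f = (1/2)^(τ/t½) = (1/2)^(11/5) ≈ 0.2176.
C₀ = D/Vd = 1231/222 ≈ 5.545 mcg/mL.
Before the 3rd dose, 2 doses have been given. Superposition: Cmin = C₀·(f + f²).
≈ 5.545 × (0.2176 + 0.0473) ≈ 5.545 × 0.2649 ≈ 1.469 mcg/mL.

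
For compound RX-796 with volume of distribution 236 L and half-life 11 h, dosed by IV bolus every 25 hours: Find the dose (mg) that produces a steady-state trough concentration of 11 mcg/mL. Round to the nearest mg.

τ/t½ = 25/11 ≈ 2.2727, so f = (1/2)^(25/11) ≈ 0.206938.
Cmin,ss = (D/Vd)·f/(1−f), so D = Cmin,ss·Vd·(1−f)/f.
D = 11 × 236 × (1−f)/f ≈ 11 × 236 × 3.83237 ≈ 9948.83 mg.

9949 mg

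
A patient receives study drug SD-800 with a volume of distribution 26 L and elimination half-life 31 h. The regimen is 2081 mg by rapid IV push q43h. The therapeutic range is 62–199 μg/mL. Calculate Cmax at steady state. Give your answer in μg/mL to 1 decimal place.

k = ln2/t½ = ln2/31 ≈ 0.022360 h⁻¹; fraction remaining f = e^(−kτ) = e^(−0.022360×43) ≈ 0.3823.
At steady state, accumulation factor R = 1/(1 − e^(−kτ)) ≈ 1.6189.
Each bolus raises the concentration by D/Vd = 2081/26 ≈ 80.038 μg/mL.
Cmax,ss = C₀/(1 − f) ≈ 80.038/0.6177 ≈ 129.574 μg/mL.
Peak 129.6 μg/mL vs MTC 199 μg/mL: below toxic threshold.

129.6 μg/mL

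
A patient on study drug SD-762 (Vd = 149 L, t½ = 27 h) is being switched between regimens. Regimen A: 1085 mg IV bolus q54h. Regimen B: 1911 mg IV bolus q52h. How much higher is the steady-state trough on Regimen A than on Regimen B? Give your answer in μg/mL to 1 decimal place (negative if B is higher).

-2.2 μg/mL

Regimen A: f = (1/2)^(54/27) ≈ 0.2500; Cmin,ss = (1085/149)·f/(1−f) ≈ 2.427 μg/mL.
Regimen B: f = (1/2)^(52/27) ≈ 0.2632; Cmin,ss = (1911/149)·f/(1−f) ≈ 4.582 μg/mL.
Difference ≈ 2.427 − 4.582 ≈ -2.155 μg/mL.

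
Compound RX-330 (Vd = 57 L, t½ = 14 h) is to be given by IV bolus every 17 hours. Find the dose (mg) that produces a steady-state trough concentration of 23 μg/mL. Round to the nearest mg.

1731 mg

τ/t½ = 17/14 ≈ 1.2143, so f = (1/2)^(17/14) ≈ 0.430986.
Cmin,ss = (D/Vd)·f/(1−f), so D = Cmin,ss·Vd·(1−f)/f.
D = 23 × 57 × (1−f)/f ≈ 23 × 57 × 1.32026 ≈ 1730.86 mg.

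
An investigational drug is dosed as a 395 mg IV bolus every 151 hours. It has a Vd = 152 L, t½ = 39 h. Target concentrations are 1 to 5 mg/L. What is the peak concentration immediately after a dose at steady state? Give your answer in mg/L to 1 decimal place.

2.8 mg/L

k = ln2/t½ = ln2/39 ≈ 0.017773 h⁻¹; fraction remaining f = e^(−kτ) = e^(−0.017773×151) ≈ 0.0683.
At steady state, accumulation factor R = 1/(1 − e^(−kτ)) ≈ 1.0733.
Each bolus raises the concentration by D/Vd = 395/152 ≈ 2.599 mg/L.
Steady-state peak Cmax,ss = C₀·R ≈ 2.599 × 1.0733 ≈ 2.790 mg/L.
Peak 2.8 mg/L vs MTC 5 mg/L: below toxic threshold.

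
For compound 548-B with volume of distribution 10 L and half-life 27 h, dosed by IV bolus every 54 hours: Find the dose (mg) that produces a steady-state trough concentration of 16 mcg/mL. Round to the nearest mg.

480 mg

τ/t½ = 54/27 ≈ 2, so f = (1/2)^(54/27) ≈ 0.250000.
Cmin,ss = (D/Vd)·f/(1−f), so D = Cmin,ss·Vd·(1−f)/f.
D = 16 × 10 × (1−f)/f ≈ 16 × 10 × 3.00000 ≈ 480.00 mg.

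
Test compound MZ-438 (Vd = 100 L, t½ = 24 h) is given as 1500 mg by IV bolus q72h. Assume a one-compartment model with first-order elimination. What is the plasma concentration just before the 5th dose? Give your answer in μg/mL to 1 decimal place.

f = (1/2)^(τ/t½) = (1/2)^(72/24) ≈ 0.1250.
C₀ = D/Vd = 1500/100 ≈ 15.000 μg/mL.
Before the 5th dose, 4 doses have been given. Superposition: Cmin = C₀·(f + f² + … + f^4).
≈ 15.000 × (0.1250 + 0.0156 + 0.0020 + 0.0002) ≈ 15.000 × 0.1428 ≈ 2.142 μg/mL.

2.1 μg/mL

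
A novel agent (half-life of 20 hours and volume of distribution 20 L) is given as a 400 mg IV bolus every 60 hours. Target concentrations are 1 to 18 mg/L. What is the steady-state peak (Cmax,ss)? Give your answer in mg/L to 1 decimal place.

The dosing interval is 3 half-lives, so f = 2^(−3) = 0.125.
Accumulation ratio R = 1/(1 − f) = 1/0.875 = 8/7.
Single-dose peak C₀ = D/Vd = 400/20 = 20 mg/L.
Steady-state peak Cmax,ss = C₀·R = 20 × 8/7 ≈ 22.857 mg/L.
Peak 22.9 mg/L vs MTC 18 mg/L: exceeds toxic threshold.

22.9 mg/L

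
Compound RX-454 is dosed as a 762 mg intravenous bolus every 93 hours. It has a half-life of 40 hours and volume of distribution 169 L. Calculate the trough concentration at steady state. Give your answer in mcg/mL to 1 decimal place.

1.1 mcg/mL

τ/t½ = 93/40 ≈ 2.325, so fraction remaining f = (1/2)^(93/40) ≈ 0.1996.
Single-dose peak C₀ = D/Vd = 762/169 ≈ 4.509 mcg/mL.
Steady-state trough Cmin,ss = C₀·f/(1−f) ≈ 4.509 × 0.1996/0.8004 ≈ 1.124 mcg/mL.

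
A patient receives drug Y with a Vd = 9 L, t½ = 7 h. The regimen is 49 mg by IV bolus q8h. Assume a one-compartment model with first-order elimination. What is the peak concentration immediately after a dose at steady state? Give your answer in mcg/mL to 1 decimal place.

k = ln2/t½ = ln2/7 ≈ 0.099021 h⁻¹; fraction remaining f = e^(−kτ) = e^(−0.099021×8) ≈ 0.4529.
Accumulation ratio R = 1/(1 − f) ≈ 1/0.5471 ≈ 1.8278.
Single-dose peak C₀ = D/Vd = 49/9 ≈ 5.444 mcg/mL.
Steady-state peak Cmax,ss = C₀·R ≈ 5.444 × 1.8278 ≈ 9.951 mcg/mL.

10.0 mcg/mL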